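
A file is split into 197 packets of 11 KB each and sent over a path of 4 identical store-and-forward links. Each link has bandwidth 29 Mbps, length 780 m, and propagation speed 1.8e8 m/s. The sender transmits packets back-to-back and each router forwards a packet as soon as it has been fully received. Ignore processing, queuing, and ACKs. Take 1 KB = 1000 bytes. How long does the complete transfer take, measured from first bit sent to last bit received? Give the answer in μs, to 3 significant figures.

607000 μs

Per-hop transmission t_tx = L/R = 88000/29000000 = 3034.48 μs.
Per-hop propagation t_prop = 780/180000000 = 4.33333 μs.
Pipeline fill: first packet needs 4·t_tx to clear all hops; remaining 196 packets each add one t_tx.
Total = (4+197-1)·t_tx + 4·t_prop = 200·3034.48 + 4·4.33333 = 607000 μs.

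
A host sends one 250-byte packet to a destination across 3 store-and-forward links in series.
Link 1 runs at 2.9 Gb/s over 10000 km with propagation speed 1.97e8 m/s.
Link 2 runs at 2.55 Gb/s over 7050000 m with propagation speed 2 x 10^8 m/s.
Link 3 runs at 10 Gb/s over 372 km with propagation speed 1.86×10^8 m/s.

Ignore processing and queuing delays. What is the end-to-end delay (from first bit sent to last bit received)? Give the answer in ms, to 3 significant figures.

L = 250 × 8 = 2000 bits.
Transmission delays (L/R per hop): 0.000689655, 0.000784314, 0.0002 ms; sum = 0.00167397 ms.
Propagation delays (d/s per hop): 50.7614, 35.25, 2 ms; sum = 88.0114 ms.
End-to-end = 88.0 ms.

88.0 ms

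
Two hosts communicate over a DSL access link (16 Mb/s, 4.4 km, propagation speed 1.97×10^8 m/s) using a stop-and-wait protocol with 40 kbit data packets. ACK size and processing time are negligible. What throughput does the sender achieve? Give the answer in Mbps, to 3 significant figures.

15.7 Mbps

t_tx = L/R = 40000/16000000 = 0.0025 s.
t_prop = 4400/197000000 = 2.2335e-05 s; RTT = 4.46701e-05 s.
Cycle = t_tx + RTT = 0.00254467 s.
Throughput = L / cycle = 40000 / 0.00254467 = 15.7 Mbps.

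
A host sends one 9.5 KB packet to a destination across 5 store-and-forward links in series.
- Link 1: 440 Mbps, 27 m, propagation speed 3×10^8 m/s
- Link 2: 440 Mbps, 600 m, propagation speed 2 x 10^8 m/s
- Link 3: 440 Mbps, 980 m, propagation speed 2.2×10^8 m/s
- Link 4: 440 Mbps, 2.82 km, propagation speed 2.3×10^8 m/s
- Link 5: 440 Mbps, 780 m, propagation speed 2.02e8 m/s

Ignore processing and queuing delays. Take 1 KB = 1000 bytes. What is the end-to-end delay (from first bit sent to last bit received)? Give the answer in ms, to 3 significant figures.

L = 76000 bits.
Transmission delay per hop = L/R = 76000/440000000 = 0.172727 ms; 5 hops → 0.863636 ms.
Propagation delays (d/s per hop): 9e-05, 0.003, 0.00445455, 0.0122609, 0.00386139 ms; sum = 0.0236668 ms.
End-to-end = 0.887 ms.

0.887 ms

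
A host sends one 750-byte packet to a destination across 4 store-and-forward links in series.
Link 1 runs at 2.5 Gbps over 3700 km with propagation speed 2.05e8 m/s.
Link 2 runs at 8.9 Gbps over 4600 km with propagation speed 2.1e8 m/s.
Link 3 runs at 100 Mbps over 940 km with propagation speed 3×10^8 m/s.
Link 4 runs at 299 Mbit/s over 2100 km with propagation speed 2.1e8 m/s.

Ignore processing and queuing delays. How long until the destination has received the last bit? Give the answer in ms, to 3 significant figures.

53.2 ms

L = 750 × 8 = 6000 bits.
Transmission delays (L/R per hop): 0.0024, 0.000674157, 0.06, 0.0200669 ms; sum = 0.083141 ms.
Propagation delays (d/s per hop): 18.0488, 21.9048, 3.13333, 10 ms; sum = 53.0869 ms.
End-to-end = 53.2 ms.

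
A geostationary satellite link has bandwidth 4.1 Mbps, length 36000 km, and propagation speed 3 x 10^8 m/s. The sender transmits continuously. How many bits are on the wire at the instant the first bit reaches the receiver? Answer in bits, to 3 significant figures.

492000 bits

Propagation delay = 36000000 / 300000000 = 0.12 s.
BDP = R × t_prop = 4.1e+06 × 0.12 = 492000 bits.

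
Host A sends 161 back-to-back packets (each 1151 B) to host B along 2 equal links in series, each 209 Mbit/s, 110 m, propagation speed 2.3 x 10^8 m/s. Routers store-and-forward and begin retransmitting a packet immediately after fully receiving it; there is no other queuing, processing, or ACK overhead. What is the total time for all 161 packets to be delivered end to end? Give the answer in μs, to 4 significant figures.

7138 μs

Per-hop transmission t_tx = L/R = 9208/209000000 = 44.0574 μs.
Per-hop propagation t_prop = 110/2.3e+08 = 0.478261 μs.
Pipeline fill: first packet needs 2·t_tx to clear all hops; remaining 160 packets each add one t_tx.
Total = (2+161-1)·t_tx + 2·t_prop = 162·44.0574 + 2·0.478261 = 7138 μs.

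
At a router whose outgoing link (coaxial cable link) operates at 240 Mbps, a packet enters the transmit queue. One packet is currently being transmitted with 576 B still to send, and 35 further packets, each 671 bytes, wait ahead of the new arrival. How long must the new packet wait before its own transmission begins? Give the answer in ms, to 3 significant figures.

0.802 ms

Each queued packet: L/R = 5368/240000000 = 0.0223667 ms.
35 queued → 0.782833 ms.
Plus remaining 4608 bits of current packet: 0.0192 ms.
Queuing delay = 0.802 ms.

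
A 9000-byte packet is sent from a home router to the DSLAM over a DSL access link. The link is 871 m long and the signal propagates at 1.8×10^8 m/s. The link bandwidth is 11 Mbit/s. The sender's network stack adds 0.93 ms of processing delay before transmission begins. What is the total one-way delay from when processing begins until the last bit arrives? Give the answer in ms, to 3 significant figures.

7.48 ms

L = 9000 × 8 = 72000 bits.
Transmission delay = L/R = 72000 / 11000000 = 6.54545 ms.
Propagation delay = d/s = 871 m / 180000000 m/s = 0.00483889 ms.
Plus processing delay 0.93 ms = 0.93 ms.
Total = 7.48 ms.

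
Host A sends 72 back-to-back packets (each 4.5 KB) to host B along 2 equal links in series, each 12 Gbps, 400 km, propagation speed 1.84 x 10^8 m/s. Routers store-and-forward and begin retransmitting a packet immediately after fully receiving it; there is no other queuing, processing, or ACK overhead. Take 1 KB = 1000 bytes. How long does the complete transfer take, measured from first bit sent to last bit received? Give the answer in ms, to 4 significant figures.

4.567 ms

Per-hop transmission t_tx = L/R = 36000/12000000000 = 0.003 ms.
Per-hop propagation t_prop = 400000/184000000 = 2.17391 ms.
Pipeline fill: first packet needs 2·t_tx to clear all hops; remaining 71 packets each add one t_tx.
Total = (2+72-1)·t_tx + 2·t_prop = 73·0.003 + 2·2.17391 = 4.567 ms.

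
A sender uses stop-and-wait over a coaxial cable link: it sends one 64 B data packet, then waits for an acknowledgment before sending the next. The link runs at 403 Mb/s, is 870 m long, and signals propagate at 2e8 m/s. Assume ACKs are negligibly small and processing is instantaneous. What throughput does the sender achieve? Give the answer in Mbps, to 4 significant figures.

t_tx = L/R = 512/403000000 = 1.27047e-06 s.
t_prop = 870/200000000 = 4.35e-06 s; RTT = 8.7e-06 s.
Cycle = t_tx + RTT = 9.97047e-06 s.
Throughput = L / cycle = 512 / 9.97047e-06 = 51.35 Mbps.

51.35 Mbps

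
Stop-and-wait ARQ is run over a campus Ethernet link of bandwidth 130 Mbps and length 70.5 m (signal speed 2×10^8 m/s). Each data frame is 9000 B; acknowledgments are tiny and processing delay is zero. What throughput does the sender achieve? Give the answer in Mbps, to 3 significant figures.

130 Mbps

t_tx = L/R = 72000/130000000 = 0.000553846 s.
t_prop = 70.5/200000000 = 3.525e-07 s; RTT = 7.05e-07 s.
Cycle = t_tx + RTT = 0.000554551 s.
Throughput = L / cycle = 72000 / 0.000554551 = 130 Mbps.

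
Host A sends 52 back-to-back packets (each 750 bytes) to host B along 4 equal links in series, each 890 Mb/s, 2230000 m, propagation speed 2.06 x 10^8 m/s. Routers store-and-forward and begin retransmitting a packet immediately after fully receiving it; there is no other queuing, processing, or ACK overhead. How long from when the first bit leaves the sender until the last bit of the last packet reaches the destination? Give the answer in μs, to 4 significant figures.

43670 μs

Per-hop transmission t_tx = L/R = 6000/890000000 = 6.74157 μs.
Per-hop propagation t_prop = 2230000/206000000 = 10825.2 μs.
Pipeline fill: first packet needs 4·t_tx to clear all hops; remaining 51 packets each add one t_tx.
Total = (4+52-1)·t_tx + 4·t_prop = 55·6.74157 + 4·10825.2 = 43670 μs.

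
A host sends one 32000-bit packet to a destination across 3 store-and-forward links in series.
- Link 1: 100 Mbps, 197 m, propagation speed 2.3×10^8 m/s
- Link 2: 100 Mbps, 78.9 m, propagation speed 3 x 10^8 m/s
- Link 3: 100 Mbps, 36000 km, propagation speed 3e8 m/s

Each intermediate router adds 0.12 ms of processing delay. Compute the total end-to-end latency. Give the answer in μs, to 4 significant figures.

121200 μs

Transmission delay per hop = L/R = 32000/100000000 = 320 μs; 3 hops → 960 μs.
Propagation delays (d/s per hop): 0.856522, 0.263, 120000 μs; sum = 120001 μs.
Processing at 2 router(s): 2 × 0.12 ms = 240 μs.
End-to-end = 121200 μs.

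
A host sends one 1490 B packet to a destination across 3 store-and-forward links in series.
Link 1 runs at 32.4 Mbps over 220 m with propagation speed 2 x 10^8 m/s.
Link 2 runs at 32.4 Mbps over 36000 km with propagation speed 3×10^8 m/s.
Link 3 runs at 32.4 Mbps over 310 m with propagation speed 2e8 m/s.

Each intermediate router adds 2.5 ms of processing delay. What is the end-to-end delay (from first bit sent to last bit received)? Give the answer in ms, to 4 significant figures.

L = 1490 × 8 = 11920 bits.
Transmission delay per hop = L/R = 11920/32400000 = 0.367901 ms; 3 hops → 1.1037 ms.
Propagation delays (d/s per hop): 0.0011, 120, 0.00155 ms; sum = 120.003 ms.
Processing at 2 router(s): 2 × 2.5 ms = 5 ms.
End-to-end = 126.1 ms.

126.1 ms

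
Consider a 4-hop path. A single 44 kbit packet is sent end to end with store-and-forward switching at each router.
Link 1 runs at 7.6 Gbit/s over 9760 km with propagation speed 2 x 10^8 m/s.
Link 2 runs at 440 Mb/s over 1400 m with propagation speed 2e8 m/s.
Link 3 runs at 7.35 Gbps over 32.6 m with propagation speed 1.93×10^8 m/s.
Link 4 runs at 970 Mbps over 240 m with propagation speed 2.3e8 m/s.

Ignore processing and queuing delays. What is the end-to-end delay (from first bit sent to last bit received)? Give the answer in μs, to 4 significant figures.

48970 μs

L = 44000 bits.
Transmission delays (L/R per hop): 5.78947, 100, 5.98639, 45.3608 μs; sum = 157.137 μs.
Propagation delays (d/s per hop): 48800, 7, 0.168912, 1.04348 μs; sum = 48808.2 μs.
End-to-end = 48970 μs.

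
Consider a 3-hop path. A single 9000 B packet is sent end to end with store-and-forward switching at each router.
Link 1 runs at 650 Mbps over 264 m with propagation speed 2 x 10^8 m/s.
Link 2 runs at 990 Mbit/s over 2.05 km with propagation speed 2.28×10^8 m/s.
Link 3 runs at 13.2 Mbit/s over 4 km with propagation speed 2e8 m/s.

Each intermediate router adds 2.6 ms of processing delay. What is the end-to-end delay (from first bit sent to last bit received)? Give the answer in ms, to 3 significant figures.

10.9 ms

L = 9000 × 8 = 72000 bits.
Transmission delays (L/R per hop): 0.110769, 0.0727273, 5.45455 ms; sum = 5.63804 ms.
Propagation delays (d/s per hop): 0.00132, 0.00899123, 0.02 ms; sum = 0.0303112 ms.
Processing at 2 router(s): 2 × 2.6 ms = 5.2 ms.
End-to-end = 10.9 ms.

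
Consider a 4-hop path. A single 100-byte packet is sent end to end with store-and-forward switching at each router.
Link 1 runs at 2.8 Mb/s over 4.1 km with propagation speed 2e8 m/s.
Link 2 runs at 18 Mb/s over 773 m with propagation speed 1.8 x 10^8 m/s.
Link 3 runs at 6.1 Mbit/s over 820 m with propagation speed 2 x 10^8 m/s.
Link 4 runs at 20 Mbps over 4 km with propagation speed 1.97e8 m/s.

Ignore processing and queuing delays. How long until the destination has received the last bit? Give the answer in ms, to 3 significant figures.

L = 100 × 8 = 800 bits.
Transmission delays (L/R per hop): 0.285714, 0.0444444, 0.131148, 0.04 ms; sum = 0.501306 ms.
Propagation delays (d/s per hop): 0.0205, 0.00429444, 0.0041, 0.0203046 ms; sum = 0.049199 ms.
End-to-end = 0.551 ms.

0.551 ms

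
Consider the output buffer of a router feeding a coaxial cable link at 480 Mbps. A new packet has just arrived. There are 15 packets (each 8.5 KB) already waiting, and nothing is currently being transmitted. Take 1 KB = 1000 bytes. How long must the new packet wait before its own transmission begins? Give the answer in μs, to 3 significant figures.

Each queued packet: L/R = 68000/480000000 = 141.667 μs.
15 queued → 2125 μs.
Queuing delay = 2130 μs.

2130 μs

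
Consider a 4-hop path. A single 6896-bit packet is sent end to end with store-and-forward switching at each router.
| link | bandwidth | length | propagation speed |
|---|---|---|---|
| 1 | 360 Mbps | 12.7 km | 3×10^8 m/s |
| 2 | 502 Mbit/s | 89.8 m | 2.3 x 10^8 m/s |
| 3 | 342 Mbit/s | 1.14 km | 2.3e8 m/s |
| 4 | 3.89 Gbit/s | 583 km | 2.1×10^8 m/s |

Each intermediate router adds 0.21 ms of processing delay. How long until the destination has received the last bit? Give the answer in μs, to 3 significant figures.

3510 μs

Transmission delays (L/R per hop): 19.1556, 13.7371, 20.1637, 1.77275 μs; sum = 54.8291 μs.
Propagation delays (d/s per hop): 42.3333, 0.390435, 4.95652, 2776.19 μs; sum = 2823.87 μs.
Processing at 3 router(s): 3 × 0.21 ms = 630 μs.
End-to-end = 3510 μs.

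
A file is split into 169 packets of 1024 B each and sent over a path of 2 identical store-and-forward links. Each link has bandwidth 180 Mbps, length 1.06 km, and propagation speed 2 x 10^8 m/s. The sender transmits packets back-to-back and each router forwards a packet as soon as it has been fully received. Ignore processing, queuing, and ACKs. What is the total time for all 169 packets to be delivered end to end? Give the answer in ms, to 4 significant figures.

7.747 ms

Per-hop transmission t_tx = L/R = 8192/180000000 = 0.0455111 ms.
Per-hop propagation t_prop = 1060/200000000 = 0.0053 ms.
Pipeline fill: first packet needs 2·t_tx to clear all hops; remaining 168 packets each add one t_tx.
Total = (2+169-1)·t_tx + 2·t_prop = 170·0.0455111 + 2·0.0053 = 7.747 ms.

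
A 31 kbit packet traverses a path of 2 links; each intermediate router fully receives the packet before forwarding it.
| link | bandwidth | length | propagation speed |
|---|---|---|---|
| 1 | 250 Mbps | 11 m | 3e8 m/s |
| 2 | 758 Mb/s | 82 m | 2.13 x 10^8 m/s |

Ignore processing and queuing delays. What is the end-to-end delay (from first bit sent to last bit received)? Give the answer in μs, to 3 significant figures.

L = 31000 bits.
Transmission delays (L/R per hop): 124, 40.8971 μs; sum = 164.897 μs.
Propagation delays (d/s per hop): 0.0366667, 0.384977 μs; sum = 0.421643 μs.
End-to-end = 165 μs.

165 μs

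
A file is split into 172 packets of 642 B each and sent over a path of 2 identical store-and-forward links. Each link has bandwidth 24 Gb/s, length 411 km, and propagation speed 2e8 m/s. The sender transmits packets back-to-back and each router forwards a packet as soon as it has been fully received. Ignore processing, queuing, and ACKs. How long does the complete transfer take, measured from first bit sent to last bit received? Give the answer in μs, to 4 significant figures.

4147 μs

Per-hop transmission t_tx = L/R = 5136/24000000000 = 0.214 μs.
Per-hop propagation t_prop = 411000/200000000 = 2055 μs.
Pipeline fill: first packet needs 2·t_tx to clear all hops; remaining 171 packets each add one t_tx.
Total = (2+172-1)·t_tx + 2·t_prop = 173·0.214 + 2·2055 = 4147 μs.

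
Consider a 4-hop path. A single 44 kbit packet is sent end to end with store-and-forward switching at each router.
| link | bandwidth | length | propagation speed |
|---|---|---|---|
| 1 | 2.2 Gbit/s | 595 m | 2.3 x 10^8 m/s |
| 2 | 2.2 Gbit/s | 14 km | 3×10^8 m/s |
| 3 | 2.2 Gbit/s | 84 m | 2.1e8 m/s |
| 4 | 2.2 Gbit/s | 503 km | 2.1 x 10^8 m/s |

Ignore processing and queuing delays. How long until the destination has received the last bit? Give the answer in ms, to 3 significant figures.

2.52 ms

L = 44000 bits.
Transmission delay per hop = L/R = 44000/2200000000 = 0.02 ms; 4 hops → 0.08 ms.
Propagation delays (d/s per hop): 0.00258696, 0.0466667, 0.0004, 2.39524 ms; sum = 2.44489 ms.
End-to-end = 2.52 ms.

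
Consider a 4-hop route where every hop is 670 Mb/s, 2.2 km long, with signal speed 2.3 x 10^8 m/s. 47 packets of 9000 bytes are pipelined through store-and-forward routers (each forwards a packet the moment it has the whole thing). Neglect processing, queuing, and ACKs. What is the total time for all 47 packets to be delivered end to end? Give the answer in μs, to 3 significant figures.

Per-hop transmission t_tx = L/R = 72000/670000000 = 107.463 μs.
Per-hop propagation t_prop = 2200/2.3e+08 = 9.56522 μs.
Pipeline fill: first packet needs 4·t_tx to clear all hops; remaining 46 packets each add one t_tx.
Total = (4+47-1)·t_tx + 4·t_prop = 50·107.463 + 4·9.56522 = 5410 μs.

5410 μs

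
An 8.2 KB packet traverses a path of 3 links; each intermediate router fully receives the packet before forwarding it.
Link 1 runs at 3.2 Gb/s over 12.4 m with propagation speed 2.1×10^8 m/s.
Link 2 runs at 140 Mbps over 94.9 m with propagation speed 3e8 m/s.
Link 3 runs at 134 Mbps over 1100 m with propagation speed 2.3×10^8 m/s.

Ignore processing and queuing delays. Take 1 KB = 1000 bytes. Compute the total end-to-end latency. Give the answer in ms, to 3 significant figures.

L = 65600 bits.
Transmission delays (L/R per hop): 0.0205, 0.468571, 0.489552 ms; sum = 0.978624 ms.
Propagation delays (d/s per hop): 5.90476e-05, 0.000316333, 0.00478261 ms; sum = 0.00515799 ms.
End-to-end = 0.984 ms.

0.984 ms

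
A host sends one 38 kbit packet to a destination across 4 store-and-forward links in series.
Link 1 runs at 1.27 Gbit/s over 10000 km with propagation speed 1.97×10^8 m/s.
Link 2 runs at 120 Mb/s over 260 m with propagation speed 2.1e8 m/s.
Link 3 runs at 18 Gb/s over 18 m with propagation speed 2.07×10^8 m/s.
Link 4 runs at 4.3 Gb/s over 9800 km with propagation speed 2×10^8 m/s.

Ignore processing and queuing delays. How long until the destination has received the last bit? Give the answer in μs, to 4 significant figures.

100100 μs

L = 38000 bits.
Transmission delays (L/R per hop): 29.9213, 316.667, 2.11111, 8.83721 μs; sum = 357.536 μs.
Propagation delays (d/s per hop): 50761.4, 1.2381, 0.0869565, 49000 μs; sum = 99762.7 μs.
End-to-end = 100100 μs.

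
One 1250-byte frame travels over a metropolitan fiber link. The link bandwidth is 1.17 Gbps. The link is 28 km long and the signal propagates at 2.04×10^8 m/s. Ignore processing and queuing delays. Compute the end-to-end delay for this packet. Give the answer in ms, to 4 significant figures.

L = 1250 × 8 = 10000 bits.
Transmission delay = L/R = 10000 / 1170000000 = 0.00854701 ms.
Propagation delay = d/s = 28000 m / 204000000 m/s = 0.137255 ms.
Total = 0.1458 ms.

0.1458 ms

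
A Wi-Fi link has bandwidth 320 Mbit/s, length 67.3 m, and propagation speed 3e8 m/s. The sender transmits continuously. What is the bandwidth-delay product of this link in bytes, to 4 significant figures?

Propagation delay = 67.3 / 300000000 = 2.24333e-07 s.
BDP = R × t_prop = 320000000 × 2.24333e-07 = 71.7867 bits.
In bytes: 71.7867/8 = 8.973 bytes.

8.973 bytes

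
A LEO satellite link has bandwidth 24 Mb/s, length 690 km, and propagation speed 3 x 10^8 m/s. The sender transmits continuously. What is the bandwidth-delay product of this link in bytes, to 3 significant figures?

6900 bytes

Propagation delay = 690000 / 300000000 = 0.0023 s.
BDP = R × t_prop = 24000000 × 0.0023 = 55200 bits.
In bytes: 55200/8 = 6900 bytes.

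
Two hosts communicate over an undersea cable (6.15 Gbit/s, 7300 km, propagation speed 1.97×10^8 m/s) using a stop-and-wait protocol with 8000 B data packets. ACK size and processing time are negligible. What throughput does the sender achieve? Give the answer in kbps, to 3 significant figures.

863 kbps

t_tx = L/R = 64000/6150000000 = 1.04065e-05 s.
t_prop = 7300000/197000000 = 0.0370558 s; RTT = 0.0741117 s.
Cycle = t_tx + RTT = 0.0741221 s.
Throughput = L / cycle = 64000 / 0.0741221 = 863 kbps.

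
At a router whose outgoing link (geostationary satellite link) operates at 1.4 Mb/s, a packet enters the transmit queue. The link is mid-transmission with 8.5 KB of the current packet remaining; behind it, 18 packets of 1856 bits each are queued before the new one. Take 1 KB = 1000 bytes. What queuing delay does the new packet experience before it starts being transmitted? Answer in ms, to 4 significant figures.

Each queued packet: L/R = 1856/1400000 = 1.32571 ms.
18 queued → 23.8629 ms.
Plus remaining 68000 bits of current packet: 48.5714 ms.
Queuing delay = 72.43 ms.

72.43 ms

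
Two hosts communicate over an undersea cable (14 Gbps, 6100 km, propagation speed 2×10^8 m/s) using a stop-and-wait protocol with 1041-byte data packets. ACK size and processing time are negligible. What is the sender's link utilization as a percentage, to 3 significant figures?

0.000975 %

t_tx = L/R = 8328/14000000000 = 5.94857e-07 s.
t_prop = 6100000/200000000 = 0.0305 s; RTT = 0.061 s.
Cycle = t_tx + RTT = 0.0610006 s.
Utilization = t_tx / cycle = 5.94857e-07/0.0610006 = 0.000975 %.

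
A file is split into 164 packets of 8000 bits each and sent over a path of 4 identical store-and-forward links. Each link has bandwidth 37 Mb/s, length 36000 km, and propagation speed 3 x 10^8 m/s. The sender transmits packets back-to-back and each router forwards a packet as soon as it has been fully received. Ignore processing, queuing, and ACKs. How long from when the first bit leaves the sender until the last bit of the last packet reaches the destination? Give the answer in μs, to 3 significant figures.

Per-hop transmission t_tx = L/R = 8000/37000000 = 216.216 μs.
Per-hop propagation t_prop = 36000000/300000000 = 120000 μs.
Pipeline fill: first packet needs 4·t_tx to clear all hops; remaining 163 packets each add one t_tx.
Total = (4+164-1)·t_tx + 4·t_prop = 167·216.216 + 4·120000 = 516000 μs.

516000 μs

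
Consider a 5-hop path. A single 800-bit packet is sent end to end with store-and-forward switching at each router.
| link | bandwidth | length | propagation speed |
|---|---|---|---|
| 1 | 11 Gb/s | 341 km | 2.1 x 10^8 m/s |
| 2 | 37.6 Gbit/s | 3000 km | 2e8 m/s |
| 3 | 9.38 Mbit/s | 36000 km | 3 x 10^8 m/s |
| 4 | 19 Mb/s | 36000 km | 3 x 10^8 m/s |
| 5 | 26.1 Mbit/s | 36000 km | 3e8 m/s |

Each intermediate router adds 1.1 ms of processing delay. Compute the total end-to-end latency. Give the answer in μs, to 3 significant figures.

381000 μs

Transmission delays (L/R per hop): 0.0727273, 0.0212766, 85.2878, 42.1053, 30.6513 μs; sum = 158.138 μs.
Propagation delays (d/s per hop): 1623.81, 15000, 120000, 120000, 120000 μs; sum = 376624 μs.
Processing at 4 router(s): 4 × 1.1 ms = 4400 μs.
End-to-end = 381000 μs.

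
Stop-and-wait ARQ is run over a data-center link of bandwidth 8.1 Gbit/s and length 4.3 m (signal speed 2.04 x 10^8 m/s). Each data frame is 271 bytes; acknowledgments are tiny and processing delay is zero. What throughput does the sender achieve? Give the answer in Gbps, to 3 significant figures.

7.00 Gbps

t_tx = L/R = 2168/8100000000 = 2.67654e-07 s.
t_prop = 4.3/204000000 = 2.10784e-08 s; RTT = 4.21569e-08 s.
Cycle = t_tx + RTT = 3.09811e-07 s.
Throughput = L / cycle = 2168 / 3.09811e-07 = 7.00 Gbps.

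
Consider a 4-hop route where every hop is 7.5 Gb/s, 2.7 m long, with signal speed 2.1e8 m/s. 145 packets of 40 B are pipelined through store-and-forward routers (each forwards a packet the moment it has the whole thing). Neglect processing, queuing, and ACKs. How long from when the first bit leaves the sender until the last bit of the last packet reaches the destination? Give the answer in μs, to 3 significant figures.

6.37 μs

Per-hop transmission t_tx = L/R = 320/7500000000 = 0.0426667 μs.
Per-hop propagation t_prop = 2.7/210000000 = 0.0128571 μs.
Pipeline fill: first packet needs 4·t_tx to clear all hops; remaining 144 packets each add one t_tx.
Total = (4+145-1)·t_tx + 4·t_prop = 148·0.0426667 + 4·0.0128571 = 6.37 μs.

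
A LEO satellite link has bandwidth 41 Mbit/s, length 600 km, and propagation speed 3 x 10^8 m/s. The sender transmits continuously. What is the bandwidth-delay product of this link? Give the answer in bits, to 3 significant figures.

82000 bits

Propagation delay = 600000 / 300000000 = 0.002 s.
BDP = R × t_prop = 41000000 × 0.002 = 82000 bits.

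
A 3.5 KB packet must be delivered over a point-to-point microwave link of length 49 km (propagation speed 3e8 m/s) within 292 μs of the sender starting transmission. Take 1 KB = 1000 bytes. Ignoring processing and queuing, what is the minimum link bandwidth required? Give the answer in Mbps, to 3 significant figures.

218 Mbps

L = 28000 bits.
Propagation delay = 49000 / 300000000 = 163.333 μs.
Transmission budget = 292 − 163.333 = 128.667 μs.
R ≥ L / t_tx = 28000 bits / 0.000128667 s = 218 Mbps.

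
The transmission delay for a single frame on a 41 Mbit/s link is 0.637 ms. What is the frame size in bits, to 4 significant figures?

26120 bits

L = R × t_tx = 41000000 b/s × 0.000637 s = 26117 bits.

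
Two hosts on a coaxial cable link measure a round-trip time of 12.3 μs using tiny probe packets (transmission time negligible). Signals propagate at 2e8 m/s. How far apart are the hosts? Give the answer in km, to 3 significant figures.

1.23 km

One-way propagation = RTT/2 = 6.15 μs.
d = s × t = 200000000 × 6.15e-06 = 1.23 km.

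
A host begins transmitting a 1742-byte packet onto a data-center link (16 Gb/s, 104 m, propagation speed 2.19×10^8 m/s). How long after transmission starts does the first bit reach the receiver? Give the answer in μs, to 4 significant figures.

0.4749 μs

First bit experiences only propagation delay: d/s = 104/219000000 = 0.4749 μs.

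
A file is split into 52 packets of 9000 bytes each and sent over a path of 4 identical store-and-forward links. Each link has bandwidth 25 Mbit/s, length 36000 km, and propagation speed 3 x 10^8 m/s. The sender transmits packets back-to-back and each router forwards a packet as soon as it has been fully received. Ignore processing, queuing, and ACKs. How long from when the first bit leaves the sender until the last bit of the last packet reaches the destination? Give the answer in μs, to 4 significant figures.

Per-hop transmission t_tx = L/R = 72000/25000000 = 2880 μs.
Per-hop propagation t_prop = 36000000/300000000 = 120000 μs.
Pipeline fill: first packet needs 4·t_tx to clear all hops; remaining 51 packets each add one t_tx.
Total = (4+52-1)·t_tx + 4·t_prop = 55·2880 + 4·120000 = 638400 μs.

638400 μs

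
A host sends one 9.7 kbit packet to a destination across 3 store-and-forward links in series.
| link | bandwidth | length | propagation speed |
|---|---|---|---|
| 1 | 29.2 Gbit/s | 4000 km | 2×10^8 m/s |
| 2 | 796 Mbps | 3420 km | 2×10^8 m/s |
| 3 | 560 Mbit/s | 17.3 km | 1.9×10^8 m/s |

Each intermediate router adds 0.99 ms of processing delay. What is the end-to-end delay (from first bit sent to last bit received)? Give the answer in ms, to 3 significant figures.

39.2 ms

L = 9700 bits.
Transmission delays (L/R per hop): 0.000332192, 0.0121859, 0.0173214 ms; sum = 0.0298396 ms.
Propagation delays (d/s per hop): 20, 17.1, 0.0910526 ms; sum = 37.1911 ms.
Processing at 2 router(s): 2 × 0.99 ms = 1.98 ms.
End-to-end = 39.2 ms.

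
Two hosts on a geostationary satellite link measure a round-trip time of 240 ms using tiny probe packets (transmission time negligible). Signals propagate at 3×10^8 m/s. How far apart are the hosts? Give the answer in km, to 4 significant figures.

36000 km

One-way propagation = RTT/2 = 120 ms.
d = s × t = 300000000 × 0.12 = 36000 km.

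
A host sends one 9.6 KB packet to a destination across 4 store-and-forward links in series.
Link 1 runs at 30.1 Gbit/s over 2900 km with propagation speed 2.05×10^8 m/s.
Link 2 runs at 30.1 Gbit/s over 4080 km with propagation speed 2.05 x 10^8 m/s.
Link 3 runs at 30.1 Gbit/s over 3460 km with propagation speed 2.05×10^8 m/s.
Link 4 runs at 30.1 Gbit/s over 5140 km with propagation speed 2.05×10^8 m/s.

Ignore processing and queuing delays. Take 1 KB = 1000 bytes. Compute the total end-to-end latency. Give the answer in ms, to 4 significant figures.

L = 76800 bits.
Transmission delay per hop = L/R = 76800/30100000000 = 0.0025515 ms; 4 hops → 0.010206 ms.
Propagation delays (d/s per hop): 14.1463, 19.9024, 16.878, 25.0732 ms; sum = 76 ms.
End-to-end = 76.01 ms.

76.01 ms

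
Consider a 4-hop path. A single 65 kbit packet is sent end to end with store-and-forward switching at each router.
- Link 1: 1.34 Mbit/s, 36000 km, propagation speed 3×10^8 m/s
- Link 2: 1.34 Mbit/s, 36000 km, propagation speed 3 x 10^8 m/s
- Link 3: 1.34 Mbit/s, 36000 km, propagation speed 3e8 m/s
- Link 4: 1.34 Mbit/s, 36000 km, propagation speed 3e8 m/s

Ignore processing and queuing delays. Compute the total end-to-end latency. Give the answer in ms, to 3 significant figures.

674 ms

L = 65000 bits.
Transmission delay per hop = L/R = 65000/1340000 = 48.5075 ms; 4 hops → 194.03 ms.
Propagation delays (d/s per hop): 120, 120, 120, 120 ms; sum = 480 ms.
End-to-end = 674 ms.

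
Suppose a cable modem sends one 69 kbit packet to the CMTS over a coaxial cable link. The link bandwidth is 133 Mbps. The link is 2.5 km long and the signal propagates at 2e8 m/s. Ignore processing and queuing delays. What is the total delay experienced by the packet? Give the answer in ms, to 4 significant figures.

L = 69000 bits.
Transmission delay = L/R = 69000 / 133000000 = 0.518797 ms.
Propagation delay = d/s = 2500 m / 200000000 m/s = 0.0125 ms.
Total = 0.5313 ms.

0.5313 ms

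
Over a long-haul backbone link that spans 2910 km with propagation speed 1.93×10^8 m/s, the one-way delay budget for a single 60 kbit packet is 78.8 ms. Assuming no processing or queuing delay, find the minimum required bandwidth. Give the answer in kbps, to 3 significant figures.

942 kbps

Propagation delay = 2910000 / 193000000 = 15.0777 ms.
Transmission budget = 78.8 − 15.0777 = 63.7223 ms.
R ≥ L / t_tx = 60000 bits / 0.0637223 s = 942 kbps.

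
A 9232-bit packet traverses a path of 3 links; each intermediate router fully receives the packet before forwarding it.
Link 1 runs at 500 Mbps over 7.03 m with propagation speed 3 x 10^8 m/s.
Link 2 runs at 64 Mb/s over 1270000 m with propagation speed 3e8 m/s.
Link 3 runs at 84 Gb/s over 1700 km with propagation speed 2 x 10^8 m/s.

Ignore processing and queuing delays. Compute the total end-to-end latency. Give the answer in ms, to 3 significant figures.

12.9 ms

Transmission delays (L/R per hop): 0.018464, 0.14425, 0.000109905 ms; sum = 0.162824 ms.
Propagation delays (d/s per hop): 2.34333e-05, 4.23333, 8.5 ms; sum = 12.7334 ms.
End-to-end = 12.9 ms.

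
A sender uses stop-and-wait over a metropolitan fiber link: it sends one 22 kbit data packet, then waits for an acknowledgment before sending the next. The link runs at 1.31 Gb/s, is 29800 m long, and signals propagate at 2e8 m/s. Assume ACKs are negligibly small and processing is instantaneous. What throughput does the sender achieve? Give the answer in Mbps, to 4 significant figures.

t_tx = L/R = 22000/1310000000 = 1.67939e-05 s.
t_prop = 29800/200000000 = 0.000149 s; RTT = 0.000298 s.
Cycle = t_tx + RTT = 0.000314794 s.
Throughput = L / cycle = 22000 / 0.000314794 = 69.89 Mbps.

69.89 Mbps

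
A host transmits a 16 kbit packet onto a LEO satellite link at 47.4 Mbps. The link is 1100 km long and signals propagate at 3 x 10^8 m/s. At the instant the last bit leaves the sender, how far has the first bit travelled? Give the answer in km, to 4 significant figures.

t_tx = L/R = 16000/47400000 = 0.000337553 s.
Distance = s × t_tx = 300000000 × 0.000337553 = 101.3 km.

101.3 km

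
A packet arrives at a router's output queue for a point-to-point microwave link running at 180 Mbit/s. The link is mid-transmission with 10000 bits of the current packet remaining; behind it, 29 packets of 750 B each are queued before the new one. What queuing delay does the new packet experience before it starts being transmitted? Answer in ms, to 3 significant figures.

Each queued packet: L/R = 6000/180000000 = 0.0333333 ms.
29 queued → 0.966667 ms.
Plus remaining 10000 bits of current packet: 0.0555556 ms.
Queuing delay = 1.02 ms.

1.02 ms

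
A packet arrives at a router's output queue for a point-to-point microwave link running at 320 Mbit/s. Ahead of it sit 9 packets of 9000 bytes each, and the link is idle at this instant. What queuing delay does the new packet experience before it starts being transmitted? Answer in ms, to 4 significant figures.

Each queued packet: L/R = 72000/320000000 = 0.225 ms.
9 queued → 2.025 ms.
Queuing delay = 2.025 ms.

2.025 ms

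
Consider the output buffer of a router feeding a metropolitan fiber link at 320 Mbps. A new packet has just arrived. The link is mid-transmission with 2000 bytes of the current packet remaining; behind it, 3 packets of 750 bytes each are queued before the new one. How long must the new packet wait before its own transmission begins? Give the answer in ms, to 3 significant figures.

Each queued packet: L/R = 6000/320000000 = 0.01875 ms.
3 queued → 0.05625 ms.
Plus remaining 16000 bits of current packet: 0.05 ms.
Queuing delay = 0.106 ms.

0.106 ms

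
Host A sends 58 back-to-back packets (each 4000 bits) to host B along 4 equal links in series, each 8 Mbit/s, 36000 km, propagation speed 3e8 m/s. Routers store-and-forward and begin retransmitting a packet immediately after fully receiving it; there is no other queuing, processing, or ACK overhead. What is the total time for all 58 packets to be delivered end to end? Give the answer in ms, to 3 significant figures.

Per-hop transmission t_tx = L/R = 4000/8000000 = 0.5 ms.
Per-hop propagation t_prop = 36000000/300000000 = 120 ms.
Pipeline fill: first packet needs 4·t_tx to clear all hops; remaining 57 packets each add one t_tx.
Total = (4+58-1)·t_tx + 4·t_prop = 61·0.5 + 4·120 = 511 ms.

511 ms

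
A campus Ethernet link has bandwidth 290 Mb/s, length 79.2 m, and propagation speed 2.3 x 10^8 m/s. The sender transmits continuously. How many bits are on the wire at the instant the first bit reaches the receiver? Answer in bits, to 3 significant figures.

Propagation delay = 79.2 / 2.3e+08 = 3.44348e-07 s.
BDP = R × t_prop = 290000000 × 3.44348e-07 = 99.8609 bits.

99.9 bits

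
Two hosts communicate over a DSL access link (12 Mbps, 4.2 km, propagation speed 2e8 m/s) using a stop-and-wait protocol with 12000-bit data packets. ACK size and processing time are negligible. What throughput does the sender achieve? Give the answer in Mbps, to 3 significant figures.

11.5 Mbps

t_tx = L/R = 12000/12000000 = 0.001 s.
t_prop = 4200/200000000 = 2.1e-05 s; RTT = 4.2e-05 s.
Cycle = t_tx + RTT = 0.001042 s.
Throughput = L / cycle = 12000 / 0.001042 = 11.5 Mbps.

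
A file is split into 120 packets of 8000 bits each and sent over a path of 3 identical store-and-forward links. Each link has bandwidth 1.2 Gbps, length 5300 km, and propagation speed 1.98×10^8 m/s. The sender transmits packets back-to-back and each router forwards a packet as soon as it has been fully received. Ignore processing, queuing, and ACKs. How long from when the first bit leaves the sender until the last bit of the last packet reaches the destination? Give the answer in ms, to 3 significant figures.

81.1 ms

Per-hop transmission t_tx = L/R = 8000/1200000000 = 0.00666667 ms.
Per-hop propagation t_prop = 5300000/198000000 = 26.7677 ms.
Pipeline fill: first packet needs 3·t_tx to clear all hops; remaining 119 packets each add one t_tx.
Total = (3+120-1)·t_tx + 3·t_prop = 122·0.00666667 + 3·26.7677 = 81.1 ms.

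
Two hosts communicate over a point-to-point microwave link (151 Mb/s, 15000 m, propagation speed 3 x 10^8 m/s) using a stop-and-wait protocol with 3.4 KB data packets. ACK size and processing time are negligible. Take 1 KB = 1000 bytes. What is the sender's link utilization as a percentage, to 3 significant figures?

t_tx = L/R = 27200/151000000 = 0.000180132 s.
t_prop = 15000/300000000 = 5e-05 s; RTT = 0.0001 s.
Cycle = t_tx + RTT = 0.000280132 s.
Utilization = t_tx / cycle = 0.000180132/0.000280132 = 64.3 %.

64.3 %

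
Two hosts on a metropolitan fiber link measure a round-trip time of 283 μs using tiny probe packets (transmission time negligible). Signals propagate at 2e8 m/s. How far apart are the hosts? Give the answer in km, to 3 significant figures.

28.3 km

One-way propagation = RTT/2 = 141.5 μs.
d = s × t = 200000000 × 0.0001415 = 28.3 km.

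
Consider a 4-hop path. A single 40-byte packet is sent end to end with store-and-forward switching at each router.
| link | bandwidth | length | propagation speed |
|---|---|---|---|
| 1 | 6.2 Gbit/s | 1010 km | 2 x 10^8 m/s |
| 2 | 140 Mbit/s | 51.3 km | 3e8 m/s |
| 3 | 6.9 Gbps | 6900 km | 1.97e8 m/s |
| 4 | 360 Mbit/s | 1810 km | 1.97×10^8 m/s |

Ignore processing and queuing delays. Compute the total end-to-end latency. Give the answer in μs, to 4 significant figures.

49440 μs

L = 40 × 8 = 320 bits.
Transmission delays (L/R per hop): 0.0516129, 2.28571, 0.0463768, 0.888889 μs; sum = 3.27259 μs.
Propagation delays (d/s per hop): 5050, 171, 35025.4, 9187.82 μs; sum = 49434.2 μs.
End-to-end = 49440 μs.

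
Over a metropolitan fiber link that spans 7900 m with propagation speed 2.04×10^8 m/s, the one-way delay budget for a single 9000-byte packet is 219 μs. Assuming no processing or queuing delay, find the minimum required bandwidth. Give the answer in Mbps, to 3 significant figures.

399 Mbps

L = 72000 bits.
Propagation delay = 7900 / 204000000 = 38.7255 μs.
Transmission budget = 219 − 38.7255 = 180.275 μs.
R ≥ L / t_tx = 72000 bits / 0.000180275 s = 399 Mbps.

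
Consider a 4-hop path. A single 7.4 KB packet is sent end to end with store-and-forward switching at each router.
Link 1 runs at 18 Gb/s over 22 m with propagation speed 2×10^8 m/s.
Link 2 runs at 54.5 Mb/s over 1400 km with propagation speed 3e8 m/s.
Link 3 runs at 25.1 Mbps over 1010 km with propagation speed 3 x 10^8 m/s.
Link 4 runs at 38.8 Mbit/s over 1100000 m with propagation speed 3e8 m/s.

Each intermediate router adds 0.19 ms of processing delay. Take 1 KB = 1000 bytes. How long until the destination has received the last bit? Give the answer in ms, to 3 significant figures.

L = 59200 bits.
Transmission delays (L/R per hop): 0.00328889, 1.08624, 2.35857, 1.52577 ms; sum = 4.97387 ms.
Propagation delays (d/s per hop): 0.00011, 4.66667, 3.36667, 3.66667 ms; sum = 11.7001 ms.
Processing at 3 router(s): 3 × 0.19 ms = 0.57 ms.
End-to-end = 17.2 ms.

17.2 ms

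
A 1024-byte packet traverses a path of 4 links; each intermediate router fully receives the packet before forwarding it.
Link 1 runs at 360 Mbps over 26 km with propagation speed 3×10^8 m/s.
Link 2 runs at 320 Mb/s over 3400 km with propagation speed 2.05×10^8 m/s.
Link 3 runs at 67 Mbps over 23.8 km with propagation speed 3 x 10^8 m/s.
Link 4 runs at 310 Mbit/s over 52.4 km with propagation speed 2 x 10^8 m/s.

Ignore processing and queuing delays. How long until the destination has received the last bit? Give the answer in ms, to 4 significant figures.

17.21 ms

L = 1024 × 8 = 8192 bits.
Transmission delays (L/R per hop): 0.0227556, 0.0256, 0.122269, 0.0264258 ms; sum = 0.19705 ms.
Propagation delays (d/s per hop): 0.0866667, 16.5854, 0.0793333, 0.262 ms; sum = 17.0134 ms.
End-to-end = 17.21 ms.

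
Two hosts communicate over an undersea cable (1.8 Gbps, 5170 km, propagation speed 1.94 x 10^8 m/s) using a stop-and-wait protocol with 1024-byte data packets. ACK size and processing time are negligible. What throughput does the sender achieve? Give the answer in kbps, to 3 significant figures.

t_tx = L/R = 8192/1800000000 = 4.55111e-06 s.
t_prop = 5170000/194000000 = 0.0266495 s; RTT = 0.053299 s.
Cycle = t_tx + RTT = 0.0533035 s.
Throughput = L / cycle = 8192 / 0.0533035 = 154 kbps.

154 kbps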